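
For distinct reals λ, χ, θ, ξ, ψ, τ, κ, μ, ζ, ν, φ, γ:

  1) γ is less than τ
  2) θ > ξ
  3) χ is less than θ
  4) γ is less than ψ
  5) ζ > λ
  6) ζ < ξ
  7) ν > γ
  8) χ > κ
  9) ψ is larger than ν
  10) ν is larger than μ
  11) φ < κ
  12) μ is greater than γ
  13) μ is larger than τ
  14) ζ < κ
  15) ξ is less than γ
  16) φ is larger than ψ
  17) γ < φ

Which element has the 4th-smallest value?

γ

The consecutive relations fix a unique order: λ < ζ < ξ < γ < τ < μ < ν < ψ < φ < κ < χ < θ.
The 4th smallest is γ.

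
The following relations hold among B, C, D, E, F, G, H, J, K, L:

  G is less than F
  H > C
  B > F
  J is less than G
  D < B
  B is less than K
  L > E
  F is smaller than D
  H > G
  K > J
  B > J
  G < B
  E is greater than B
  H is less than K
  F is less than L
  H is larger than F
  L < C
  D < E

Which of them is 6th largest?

B

Chaining the given pairs: J < G < F < D < B < E < L < C < H < K.
The 6th largest is B.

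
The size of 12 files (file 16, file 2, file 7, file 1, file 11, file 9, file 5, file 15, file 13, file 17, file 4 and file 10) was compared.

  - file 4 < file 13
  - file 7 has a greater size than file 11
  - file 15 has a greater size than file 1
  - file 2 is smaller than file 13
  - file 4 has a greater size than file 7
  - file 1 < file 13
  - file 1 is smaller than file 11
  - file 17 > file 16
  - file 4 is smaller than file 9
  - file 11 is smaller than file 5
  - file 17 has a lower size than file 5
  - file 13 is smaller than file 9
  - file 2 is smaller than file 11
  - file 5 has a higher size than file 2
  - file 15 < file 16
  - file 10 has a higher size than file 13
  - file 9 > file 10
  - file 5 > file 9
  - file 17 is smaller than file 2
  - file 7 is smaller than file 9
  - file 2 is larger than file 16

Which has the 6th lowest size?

file 11

Piecing the relations together gives one ordering: file 1 < file 15 < file 16 < file 17 < file 2 < file 11 < file 7 < file 4 < file 13 < file 10 < file 9 < file 5.
Counting 6 from the smallest end gives file 11.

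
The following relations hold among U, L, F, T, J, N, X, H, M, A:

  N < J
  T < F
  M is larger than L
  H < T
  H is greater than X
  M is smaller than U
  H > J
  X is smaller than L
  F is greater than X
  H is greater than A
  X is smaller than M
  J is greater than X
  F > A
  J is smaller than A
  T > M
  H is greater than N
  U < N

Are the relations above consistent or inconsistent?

Every relation is compatible with X < L < M < U < N < J < A < H < T < F; the set is consistent.

consistent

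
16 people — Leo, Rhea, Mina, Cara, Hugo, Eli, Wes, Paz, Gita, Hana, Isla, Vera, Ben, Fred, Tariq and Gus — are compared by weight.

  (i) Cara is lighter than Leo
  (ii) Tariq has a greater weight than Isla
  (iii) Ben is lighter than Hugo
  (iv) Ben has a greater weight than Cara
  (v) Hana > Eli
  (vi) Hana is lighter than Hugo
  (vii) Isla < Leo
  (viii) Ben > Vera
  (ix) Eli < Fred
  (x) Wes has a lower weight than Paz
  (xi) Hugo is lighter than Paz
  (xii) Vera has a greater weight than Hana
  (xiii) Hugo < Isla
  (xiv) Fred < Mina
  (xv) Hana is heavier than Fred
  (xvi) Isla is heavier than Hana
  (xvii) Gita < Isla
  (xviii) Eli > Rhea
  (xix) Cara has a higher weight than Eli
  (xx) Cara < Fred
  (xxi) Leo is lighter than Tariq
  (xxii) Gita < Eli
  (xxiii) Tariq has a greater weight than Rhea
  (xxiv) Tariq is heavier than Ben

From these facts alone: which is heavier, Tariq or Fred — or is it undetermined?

Tariq

Link the given pairs in sequence: Fred < Hana; Hana < Vera; Vera < Ben; Ben < Hugo; Hugo < Isla; Isla < Tariq.
Chaining these gives Fred < Hana < Vera < Ben < Hugo < Isla < Tariq.
So Tariq is heavier.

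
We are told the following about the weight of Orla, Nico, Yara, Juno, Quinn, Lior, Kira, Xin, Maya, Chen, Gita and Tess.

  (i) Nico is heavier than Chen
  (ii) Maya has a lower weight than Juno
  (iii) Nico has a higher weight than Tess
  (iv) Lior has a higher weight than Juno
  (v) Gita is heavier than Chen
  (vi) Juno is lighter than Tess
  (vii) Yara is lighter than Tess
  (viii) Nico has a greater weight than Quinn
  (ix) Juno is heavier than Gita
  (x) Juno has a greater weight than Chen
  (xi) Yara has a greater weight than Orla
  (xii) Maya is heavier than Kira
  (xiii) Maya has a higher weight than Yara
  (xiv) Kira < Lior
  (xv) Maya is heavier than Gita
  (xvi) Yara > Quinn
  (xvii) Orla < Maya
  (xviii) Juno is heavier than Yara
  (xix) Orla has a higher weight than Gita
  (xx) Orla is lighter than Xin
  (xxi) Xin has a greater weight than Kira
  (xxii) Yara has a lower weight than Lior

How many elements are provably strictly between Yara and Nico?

The relations place Yara below Nico. An element lies strictly between them when it is forced above Yara and also forced below Nico.
Above Yara: {Maya, Juno, Tess, Lior}. Below Nico: {Chen, Quinn, Gita, Orla, Kira, Maya, Juno, Tess}.
Intersection: {Maya, Juno, Tess} — 3.

3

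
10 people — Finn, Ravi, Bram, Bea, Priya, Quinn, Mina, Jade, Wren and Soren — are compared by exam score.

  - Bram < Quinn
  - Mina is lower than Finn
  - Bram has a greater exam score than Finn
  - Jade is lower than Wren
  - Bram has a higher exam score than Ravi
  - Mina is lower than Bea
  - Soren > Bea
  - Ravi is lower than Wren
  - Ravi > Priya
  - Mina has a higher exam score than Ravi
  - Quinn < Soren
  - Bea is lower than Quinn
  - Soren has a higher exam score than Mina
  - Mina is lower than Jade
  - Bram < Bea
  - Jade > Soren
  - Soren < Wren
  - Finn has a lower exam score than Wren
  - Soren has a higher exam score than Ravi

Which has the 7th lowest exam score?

Quinn

The consecutive relations fix a unique order: Priya < Ravi < Mina < Finn < Bram < Bea < Quinn < Soren < Jade < Wren.
Counting 7 from the smallest end gives Quinn.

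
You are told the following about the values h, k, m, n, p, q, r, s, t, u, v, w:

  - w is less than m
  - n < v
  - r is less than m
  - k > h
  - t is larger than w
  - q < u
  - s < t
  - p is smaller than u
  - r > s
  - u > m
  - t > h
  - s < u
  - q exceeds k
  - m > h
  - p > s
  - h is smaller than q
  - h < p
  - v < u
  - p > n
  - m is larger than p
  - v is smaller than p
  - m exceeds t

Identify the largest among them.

u

Chaining downward from u: directly below it, s, q, v, p, m; then n, h, k, w, r, t.
That covers every other element, and nothing is given above u, so u is the largest.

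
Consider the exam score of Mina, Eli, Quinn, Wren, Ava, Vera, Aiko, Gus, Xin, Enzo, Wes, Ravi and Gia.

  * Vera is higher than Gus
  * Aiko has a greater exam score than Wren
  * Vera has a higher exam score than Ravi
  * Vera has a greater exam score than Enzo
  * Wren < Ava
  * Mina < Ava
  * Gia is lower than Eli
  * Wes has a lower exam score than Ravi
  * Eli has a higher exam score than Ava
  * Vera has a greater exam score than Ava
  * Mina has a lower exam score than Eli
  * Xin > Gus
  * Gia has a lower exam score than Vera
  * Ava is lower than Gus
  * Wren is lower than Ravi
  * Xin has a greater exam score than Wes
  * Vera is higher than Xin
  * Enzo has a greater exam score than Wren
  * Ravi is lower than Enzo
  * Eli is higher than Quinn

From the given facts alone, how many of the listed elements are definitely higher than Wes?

4

Directly above Wes: Ravi, Xin.
One step further: Enzo, Vera (4 so far).
Nothing else is reachable above Wes; 4 in all.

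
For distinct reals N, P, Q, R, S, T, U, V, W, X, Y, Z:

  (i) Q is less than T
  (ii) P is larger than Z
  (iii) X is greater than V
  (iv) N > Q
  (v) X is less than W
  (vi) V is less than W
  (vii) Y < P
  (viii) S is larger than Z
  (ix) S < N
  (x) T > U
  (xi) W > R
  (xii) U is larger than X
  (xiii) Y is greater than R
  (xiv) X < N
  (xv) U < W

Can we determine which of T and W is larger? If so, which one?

Following every chain through W: below W we get V, X, R, U.
T is not reached, and no chain runs the other way from T to W.
So the given relations leave the order of W and T undetermined.

undetermined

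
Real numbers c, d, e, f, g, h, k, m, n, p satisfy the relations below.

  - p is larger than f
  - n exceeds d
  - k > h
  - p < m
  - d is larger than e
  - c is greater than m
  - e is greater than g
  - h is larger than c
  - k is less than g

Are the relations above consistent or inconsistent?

Every relation is compatible with f < p < m < c < h < k < g < e < d < n; the set is consistent.

consistent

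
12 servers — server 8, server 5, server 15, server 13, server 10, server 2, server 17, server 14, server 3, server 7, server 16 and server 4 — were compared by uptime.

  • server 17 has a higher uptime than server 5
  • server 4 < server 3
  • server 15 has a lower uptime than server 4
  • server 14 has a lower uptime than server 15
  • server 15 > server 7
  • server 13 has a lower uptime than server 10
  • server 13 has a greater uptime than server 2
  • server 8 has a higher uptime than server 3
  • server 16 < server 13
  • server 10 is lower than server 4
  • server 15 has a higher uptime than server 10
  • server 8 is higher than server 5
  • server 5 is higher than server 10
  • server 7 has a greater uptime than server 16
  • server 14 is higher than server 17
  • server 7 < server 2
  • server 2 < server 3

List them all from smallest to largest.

The consecutive links are each given: server 16 < server 7; server 7 < server 2; server 2 < server 13; server 13 < server 10; server 10 < server 5; server 5 < server 17; server 17 < server 14; server 14 < server 15; server 15 < server 4; server 4 < server 3; server 3 < server 8.

server 16 < server 7 < server 2 < server 13 < server 10 < server 5 < server 17 < server 14 < server 15 < server 4 < server 3 < server 8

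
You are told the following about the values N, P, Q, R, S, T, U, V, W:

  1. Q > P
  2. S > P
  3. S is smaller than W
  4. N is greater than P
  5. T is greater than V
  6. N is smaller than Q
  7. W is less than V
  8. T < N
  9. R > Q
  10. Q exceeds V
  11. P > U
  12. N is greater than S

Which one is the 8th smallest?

Piecing the relations together gives one ordering: U < P < S < W < V < T < N < Q < R.
Counting 8 from the smallest end gives Q.

Q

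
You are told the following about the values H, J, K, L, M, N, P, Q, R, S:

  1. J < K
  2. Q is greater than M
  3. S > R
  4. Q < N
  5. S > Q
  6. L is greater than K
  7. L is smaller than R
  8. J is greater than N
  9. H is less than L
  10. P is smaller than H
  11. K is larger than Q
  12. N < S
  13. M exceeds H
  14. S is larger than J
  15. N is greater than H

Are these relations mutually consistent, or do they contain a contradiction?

consistent

Every relation is compatible with P < H < M < Q < N < J < K < L < R < S; the set is consistent.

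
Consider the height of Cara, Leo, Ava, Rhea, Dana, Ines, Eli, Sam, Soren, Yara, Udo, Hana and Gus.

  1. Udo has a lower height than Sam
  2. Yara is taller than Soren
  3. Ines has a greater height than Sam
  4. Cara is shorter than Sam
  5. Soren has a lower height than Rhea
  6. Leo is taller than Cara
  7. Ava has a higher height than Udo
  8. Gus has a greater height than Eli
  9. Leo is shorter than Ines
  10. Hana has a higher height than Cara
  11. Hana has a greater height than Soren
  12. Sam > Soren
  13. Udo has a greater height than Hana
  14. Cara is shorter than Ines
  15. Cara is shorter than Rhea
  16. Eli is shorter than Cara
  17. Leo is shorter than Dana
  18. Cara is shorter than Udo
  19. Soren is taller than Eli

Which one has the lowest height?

Gus is not least since Eli < Gus; Cara is not least since Eli < Cara; Leo is not least since Cara < Leo; Soren is not least since Eli < Soren; Hana is not least since Cara < Hana; Udo is not least since Hana < Udo; Ava is not least since Udo < Ava; Dana is not least since Leo < Dana; Sam is not least since Soren < Sam; Rhea is not least since Cara < Rhea; Yara is not least since Soren < Yara; Ines is not least since Leo < Ines.
Only Eli has nothing below it, so Eli is the lowest height.

Eli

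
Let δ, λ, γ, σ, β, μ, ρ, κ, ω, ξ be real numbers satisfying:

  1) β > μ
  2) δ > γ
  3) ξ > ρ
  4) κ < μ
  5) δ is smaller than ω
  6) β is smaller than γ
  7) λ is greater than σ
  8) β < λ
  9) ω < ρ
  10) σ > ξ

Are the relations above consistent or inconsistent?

The single ordering κ < μ < β < γ < δ < ω < ρ < ξ < σ < λ satisfies every listed relation, so no contradiction arises.

consistent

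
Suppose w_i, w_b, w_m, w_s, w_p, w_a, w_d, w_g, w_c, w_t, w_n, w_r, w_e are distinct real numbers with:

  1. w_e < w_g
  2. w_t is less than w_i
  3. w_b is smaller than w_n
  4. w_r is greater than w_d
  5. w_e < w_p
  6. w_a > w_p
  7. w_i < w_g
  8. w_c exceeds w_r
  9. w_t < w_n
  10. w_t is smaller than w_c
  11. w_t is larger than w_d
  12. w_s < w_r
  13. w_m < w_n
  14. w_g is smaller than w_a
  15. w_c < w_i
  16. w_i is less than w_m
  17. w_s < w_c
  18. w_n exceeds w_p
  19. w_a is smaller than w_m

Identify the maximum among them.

w_n

Chaining downward from w_n: directly below it, w_t, w_b, w_p, w_m; then w_d, w_e, w_i, w_a; then w_c, w_g; then w_s, w_r.
That covers every other element, and nothing is given above w_n, so w_n is the maximum.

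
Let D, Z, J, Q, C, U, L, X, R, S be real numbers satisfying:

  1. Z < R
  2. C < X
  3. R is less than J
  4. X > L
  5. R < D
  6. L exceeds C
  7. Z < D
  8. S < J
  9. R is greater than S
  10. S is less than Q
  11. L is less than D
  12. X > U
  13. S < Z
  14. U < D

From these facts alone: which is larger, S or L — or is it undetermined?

Following every chain through S: above S we get Q, Z, R, J, D.
L is not reached, and no chain runs the other way from L to S.
So the given relations leave the order of S and L undetermined.

undetermined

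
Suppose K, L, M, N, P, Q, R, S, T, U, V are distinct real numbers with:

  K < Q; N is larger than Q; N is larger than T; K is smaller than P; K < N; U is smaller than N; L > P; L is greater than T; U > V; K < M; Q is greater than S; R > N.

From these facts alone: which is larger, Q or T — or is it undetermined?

Following every chain through T: above T we get L, N, R.
Q is not reached, and no chain runs the other way from Q to T.
So the given relations leave the order of T and Q undetermined.

undetermined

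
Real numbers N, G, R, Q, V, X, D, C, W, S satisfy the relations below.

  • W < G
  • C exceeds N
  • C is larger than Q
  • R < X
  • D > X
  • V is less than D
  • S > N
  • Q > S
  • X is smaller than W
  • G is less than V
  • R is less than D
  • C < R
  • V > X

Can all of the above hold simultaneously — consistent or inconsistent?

consistent

The single ordering N < S < Q < C < R < X < W < G < V < D satisfies every listed relation, so no contradiction arises.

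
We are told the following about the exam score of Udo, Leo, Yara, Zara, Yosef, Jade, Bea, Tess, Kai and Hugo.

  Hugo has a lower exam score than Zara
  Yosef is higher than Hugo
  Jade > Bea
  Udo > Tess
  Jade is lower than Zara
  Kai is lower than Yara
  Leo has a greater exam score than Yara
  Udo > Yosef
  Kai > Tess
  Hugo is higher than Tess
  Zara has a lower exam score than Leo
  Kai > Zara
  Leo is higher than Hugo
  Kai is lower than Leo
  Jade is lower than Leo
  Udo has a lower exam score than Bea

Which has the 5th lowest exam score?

Piecing the relations together gives one ordering: Tess < Hugo < Yosef < Udo < Bea < Jade < Zara < Kai < Yara < Leo.
Counting 5 from the smallest end gives Bea.

Bea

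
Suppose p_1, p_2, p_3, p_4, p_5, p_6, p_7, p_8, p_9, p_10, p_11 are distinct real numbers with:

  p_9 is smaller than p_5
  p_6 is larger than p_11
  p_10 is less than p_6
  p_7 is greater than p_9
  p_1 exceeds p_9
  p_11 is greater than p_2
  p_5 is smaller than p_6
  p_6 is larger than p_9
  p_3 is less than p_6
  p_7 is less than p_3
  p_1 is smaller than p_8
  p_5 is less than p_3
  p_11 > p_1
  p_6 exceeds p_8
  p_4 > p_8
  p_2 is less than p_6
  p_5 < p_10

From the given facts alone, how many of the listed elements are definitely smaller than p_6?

9

The elements the relations force below p_6 are p_2, p_9, p_5, p_1, p_11, p_8, p_7, p_10, p_3 — no chain reaches any other.
That is 9.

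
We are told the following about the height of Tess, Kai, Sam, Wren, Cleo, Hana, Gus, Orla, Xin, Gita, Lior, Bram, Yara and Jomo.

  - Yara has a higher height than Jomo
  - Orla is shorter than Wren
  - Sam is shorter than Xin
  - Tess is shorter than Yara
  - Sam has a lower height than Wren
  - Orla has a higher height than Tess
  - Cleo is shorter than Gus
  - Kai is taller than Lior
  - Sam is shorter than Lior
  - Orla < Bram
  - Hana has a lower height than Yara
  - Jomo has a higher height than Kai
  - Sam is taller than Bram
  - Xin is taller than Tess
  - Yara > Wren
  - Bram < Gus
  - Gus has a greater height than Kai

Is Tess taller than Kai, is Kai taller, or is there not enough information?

Kai

Tess < Orla < Bram < Sam < Lior < Kai, by transitivity through Orla, Bram, Sam, Lior.
So Kai is taller.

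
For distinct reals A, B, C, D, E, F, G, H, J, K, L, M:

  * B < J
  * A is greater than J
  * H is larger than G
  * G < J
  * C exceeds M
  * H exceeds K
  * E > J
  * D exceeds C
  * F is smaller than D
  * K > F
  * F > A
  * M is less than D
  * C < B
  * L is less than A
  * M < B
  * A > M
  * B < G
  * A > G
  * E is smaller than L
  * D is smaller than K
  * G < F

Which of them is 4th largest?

F

The consecutive relations fix a unique order: M < C < B < G < J < E < L < A < F < D < K < H.
The 4th largest is F.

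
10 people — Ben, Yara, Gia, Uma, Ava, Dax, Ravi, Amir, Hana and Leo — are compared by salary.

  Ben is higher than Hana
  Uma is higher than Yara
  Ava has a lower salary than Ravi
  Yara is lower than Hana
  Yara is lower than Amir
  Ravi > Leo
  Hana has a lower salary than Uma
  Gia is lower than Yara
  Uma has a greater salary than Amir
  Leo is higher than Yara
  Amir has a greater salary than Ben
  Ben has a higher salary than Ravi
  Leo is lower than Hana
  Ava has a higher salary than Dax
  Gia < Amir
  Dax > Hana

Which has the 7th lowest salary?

Ravi

The consecutive relations fix a unique order: Gia < Yara < Leo < Hana < Dax < Ava < Ravi < Ben < Amir < Uma.
Counting 7 from the smallest end gives Ravi.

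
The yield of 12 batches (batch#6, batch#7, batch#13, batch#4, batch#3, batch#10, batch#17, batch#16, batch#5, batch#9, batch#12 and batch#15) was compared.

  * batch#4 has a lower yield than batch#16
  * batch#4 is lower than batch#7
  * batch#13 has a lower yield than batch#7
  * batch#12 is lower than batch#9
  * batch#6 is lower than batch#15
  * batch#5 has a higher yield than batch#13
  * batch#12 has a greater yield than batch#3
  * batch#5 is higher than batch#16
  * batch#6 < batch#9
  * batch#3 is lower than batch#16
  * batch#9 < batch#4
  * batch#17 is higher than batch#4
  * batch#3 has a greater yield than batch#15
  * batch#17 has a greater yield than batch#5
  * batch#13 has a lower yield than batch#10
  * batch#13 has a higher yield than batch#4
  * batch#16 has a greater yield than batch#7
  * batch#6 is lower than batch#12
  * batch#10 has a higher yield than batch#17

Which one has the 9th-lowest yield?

batch#16

Piecing the relations together gives one ordering: batch#6 < batch#15 < batch#3 < batch#12 < batch#9 < batch#4 < batch#13 < batch#7 < batch#16 < batch#5 < batch#17 < batch#10.
Counting 9 from the smallest end gives batch#16.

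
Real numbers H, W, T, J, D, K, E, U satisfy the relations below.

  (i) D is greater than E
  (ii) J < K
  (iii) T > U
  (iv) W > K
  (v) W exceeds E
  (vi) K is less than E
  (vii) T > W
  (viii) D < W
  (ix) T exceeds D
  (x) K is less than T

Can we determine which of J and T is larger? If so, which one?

The relevant relations are J < K; K < E; E < W; W < T.
Together: J < K < E < W < T.
So T is larger.

T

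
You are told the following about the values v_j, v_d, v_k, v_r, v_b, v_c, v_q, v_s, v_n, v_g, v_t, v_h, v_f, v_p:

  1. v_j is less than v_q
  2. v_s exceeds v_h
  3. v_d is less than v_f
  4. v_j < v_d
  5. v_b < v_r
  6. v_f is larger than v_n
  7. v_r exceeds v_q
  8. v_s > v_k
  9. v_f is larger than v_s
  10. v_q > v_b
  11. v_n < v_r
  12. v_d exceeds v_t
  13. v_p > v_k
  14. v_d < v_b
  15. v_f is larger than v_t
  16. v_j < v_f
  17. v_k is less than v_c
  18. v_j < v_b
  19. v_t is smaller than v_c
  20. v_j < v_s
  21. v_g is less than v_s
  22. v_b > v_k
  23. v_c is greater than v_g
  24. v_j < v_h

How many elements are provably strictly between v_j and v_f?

The relations place v_j below v_f. An element lies strictly between them when it is forced above v_j and also forced below v_f.
Above v_j: {v_h, v_d, v_s, v_b, v_q, v_r}. Below v_f: {v_t, v_g, v_k, v_n, v_h, v_d, v_s}.
Intersection: {v_h, v_d, v_s} — 3.

3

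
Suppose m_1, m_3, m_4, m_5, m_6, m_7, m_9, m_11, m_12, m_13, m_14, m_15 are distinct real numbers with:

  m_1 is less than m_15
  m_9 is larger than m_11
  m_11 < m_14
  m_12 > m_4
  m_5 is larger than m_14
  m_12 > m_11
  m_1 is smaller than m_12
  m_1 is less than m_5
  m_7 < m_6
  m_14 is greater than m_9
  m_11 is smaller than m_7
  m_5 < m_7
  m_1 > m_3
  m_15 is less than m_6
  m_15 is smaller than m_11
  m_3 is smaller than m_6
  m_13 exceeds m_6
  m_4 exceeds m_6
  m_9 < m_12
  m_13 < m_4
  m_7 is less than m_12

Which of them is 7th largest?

Chaining the given pairs: m_3 < m_1 < m_15 < m_11 < m_9 < m_14 < m_5 < m_7 < m_6 < m_13 < m_4 < m_12.
The 7th largest is m_14.

m_14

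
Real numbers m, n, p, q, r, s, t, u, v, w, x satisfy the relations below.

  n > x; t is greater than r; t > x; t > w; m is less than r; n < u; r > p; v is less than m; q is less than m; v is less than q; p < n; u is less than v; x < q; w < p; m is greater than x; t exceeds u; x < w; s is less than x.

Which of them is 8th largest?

Piecing the relations together gives one ordering: s < x < w < p < n < u < v < q < m < r < t.
Counting 8 from the largest end gives p.

p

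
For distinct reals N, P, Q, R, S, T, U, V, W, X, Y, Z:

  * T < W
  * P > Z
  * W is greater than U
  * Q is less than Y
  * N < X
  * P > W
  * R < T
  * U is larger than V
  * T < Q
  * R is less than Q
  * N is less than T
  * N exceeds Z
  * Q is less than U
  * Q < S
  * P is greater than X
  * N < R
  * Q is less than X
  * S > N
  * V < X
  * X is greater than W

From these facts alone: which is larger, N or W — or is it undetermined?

N < R and R < T give N < T.
Then T < Q extends the chain to Q.
With Q < U: N < R < T < Q < U.
With U < W: N < R < T < Q < U < W.
So W is larger.

W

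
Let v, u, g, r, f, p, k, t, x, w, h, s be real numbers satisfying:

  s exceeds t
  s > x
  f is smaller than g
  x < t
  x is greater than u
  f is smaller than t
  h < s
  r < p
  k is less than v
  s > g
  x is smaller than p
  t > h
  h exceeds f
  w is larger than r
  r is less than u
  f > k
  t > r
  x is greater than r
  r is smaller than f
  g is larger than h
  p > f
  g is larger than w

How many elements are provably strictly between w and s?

The relations place w below s. An element lies strictly between them when it is forced above w and also forced below s.
Above w: {g}. Below s: {r, u, x, k, f, h, g, t}.
Intersection: {g} — 1.

1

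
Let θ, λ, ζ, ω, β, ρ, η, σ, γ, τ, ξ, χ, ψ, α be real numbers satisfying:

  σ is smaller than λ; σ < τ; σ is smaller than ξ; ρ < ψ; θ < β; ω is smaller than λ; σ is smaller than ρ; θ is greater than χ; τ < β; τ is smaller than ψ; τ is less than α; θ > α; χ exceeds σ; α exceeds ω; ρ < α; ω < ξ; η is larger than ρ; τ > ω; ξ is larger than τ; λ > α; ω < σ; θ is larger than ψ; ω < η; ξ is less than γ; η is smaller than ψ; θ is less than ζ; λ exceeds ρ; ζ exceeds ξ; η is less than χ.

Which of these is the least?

ω

σ is not least since ω < σ; ρ is not least since σ < ρ; η is not least since ω < η; τ is not least since ω < τ; χ is not least since σ < χ; α is not least since τ < α; λ is not least since ω < λ; ψ is not least since ρ < ψ; θ is not least since ψ < θ; ξ is not least since ω < ξ; β is not least since θ < β; ζ is not least since ξ < ζ; γ is not least since ξ < γ.
Only ω has nothing below it, so ω is the least.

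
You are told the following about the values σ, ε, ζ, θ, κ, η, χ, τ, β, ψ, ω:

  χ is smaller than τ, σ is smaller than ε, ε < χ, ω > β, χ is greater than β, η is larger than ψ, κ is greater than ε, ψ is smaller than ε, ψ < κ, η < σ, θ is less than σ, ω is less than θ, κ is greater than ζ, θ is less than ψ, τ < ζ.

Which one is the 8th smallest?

Piecing the relations together gives one ordering: β < ω < θ < ψ < η < σ < ε < χ < τ < ζ < κ.
The 8th smallest is χ.

χ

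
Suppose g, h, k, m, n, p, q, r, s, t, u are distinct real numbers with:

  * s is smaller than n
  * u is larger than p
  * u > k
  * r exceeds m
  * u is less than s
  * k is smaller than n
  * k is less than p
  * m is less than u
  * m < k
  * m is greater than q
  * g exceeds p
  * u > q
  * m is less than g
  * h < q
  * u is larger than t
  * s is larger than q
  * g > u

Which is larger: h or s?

s

The relevant relations are h < q; q < m; m < k; k < p; p < u; u < s.
Chaining these gives h < q < m < k < p < u < s.
So h < s; s is the larger of the two.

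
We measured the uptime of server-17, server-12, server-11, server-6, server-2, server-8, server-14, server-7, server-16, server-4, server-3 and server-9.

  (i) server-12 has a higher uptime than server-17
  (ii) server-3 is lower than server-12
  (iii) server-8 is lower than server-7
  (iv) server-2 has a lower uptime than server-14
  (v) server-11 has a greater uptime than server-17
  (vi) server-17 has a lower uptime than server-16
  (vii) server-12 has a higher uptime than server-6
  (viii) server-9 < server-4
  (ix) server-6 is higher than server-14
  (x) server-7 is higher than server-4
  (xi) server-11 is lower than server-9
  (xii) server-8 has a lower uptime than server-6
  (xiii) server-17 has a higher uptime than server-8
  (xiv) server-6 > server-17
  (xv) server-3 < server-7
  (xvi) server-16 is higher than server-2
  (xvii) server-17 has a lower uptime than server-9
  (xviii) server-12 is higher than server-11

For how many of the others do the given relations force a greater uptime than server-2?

4

From server-2 the given relations immediately reach server-16, server-14.
From those, server-6 — 3 in total.
From those, server-12 — 4 in total.
Nothing else is reachable above server-2; 4 in all.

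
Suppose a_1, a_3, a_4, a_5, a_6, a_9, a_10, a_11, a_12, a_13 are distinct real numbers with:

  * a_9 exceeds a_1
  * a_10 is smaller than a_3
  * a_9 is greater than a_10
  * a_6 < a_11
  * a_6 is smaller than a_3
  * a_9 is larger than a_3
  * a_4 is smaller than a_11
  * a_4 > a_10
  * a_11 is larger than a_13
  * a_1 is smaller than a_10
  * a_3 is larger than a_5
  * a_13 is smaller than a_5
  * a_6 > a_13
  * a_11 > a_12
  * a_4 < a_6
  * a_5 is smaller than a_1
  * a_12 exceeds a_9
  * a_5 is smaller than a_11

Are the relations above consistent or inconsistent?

Every relation is compatible with a_13 < a_5 < a_1 < a_10 < a_4 < a_6 < a_3 < a_9 < a_12 < a_11; the set is consistent.

consistent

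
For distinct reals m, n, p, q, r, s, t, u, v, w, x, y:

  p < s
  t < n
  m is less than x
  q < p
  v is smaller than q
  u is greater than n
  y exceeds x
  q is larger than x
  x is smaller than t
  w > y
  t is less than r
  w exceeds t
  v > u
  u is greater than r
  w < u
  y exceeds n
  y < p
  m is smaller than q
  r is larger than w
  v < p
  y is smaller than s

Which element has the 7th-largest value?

The consecutive relations fix a unique order: m < x < t < n < y < w < r < u < v < q < p < s.
Counting 7 from the largest end gives w.

w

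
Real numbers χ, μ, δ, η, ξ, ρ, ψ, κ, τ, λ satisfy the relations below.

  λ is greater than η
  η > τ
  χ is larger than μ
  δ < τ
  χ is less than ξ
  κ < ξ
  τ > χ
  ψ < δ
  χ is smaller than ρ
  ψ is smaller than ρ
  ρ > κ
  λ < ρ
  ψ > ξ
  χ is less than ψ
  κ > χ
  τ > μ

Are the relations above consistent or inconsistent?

consistent

The single ordering μ < χ < κ < ξ < ψ < δ < τ < η < λ < ρ satisfies every listed relation, so no contradiction arises.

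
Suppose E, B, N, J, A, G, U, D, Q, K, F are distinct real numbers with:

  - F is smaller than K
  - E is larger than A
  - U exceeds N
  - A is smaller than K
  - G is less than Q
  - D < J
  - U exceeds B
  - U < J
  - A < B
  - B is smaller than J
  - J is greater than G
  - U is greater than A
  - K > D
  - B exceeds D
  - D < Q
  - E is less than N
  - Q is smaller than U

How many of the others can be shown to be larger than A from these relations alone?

Directly above A: E, B, K, U.
One step further: N, J (6 so far).
Nothing else is reachable above A; 6 in all.

6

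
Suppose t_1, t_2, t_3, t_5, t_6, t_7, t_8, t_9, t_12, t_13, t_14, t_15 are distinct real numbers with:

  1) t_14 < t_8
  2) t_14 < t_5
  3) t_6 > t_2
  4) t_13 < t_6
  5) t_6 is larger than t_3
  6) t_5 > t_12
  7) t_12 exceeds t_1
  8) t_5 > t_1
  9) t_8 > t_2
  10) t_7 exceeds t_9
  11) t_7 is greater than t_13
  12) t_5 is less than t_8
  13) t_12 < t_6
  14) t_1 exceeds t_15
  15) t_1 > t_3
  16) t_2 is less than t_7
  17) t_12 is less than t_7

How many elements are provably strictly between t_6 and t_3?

The relations place t_3 below t_6. An element lies strictly between them when it is forced above t_3 and also forced below t_6.
Above t_3: {t_1, t_12, t_5, t_8, t_7}. Below t_6: {t_15, t_2, t_1, t_12, t_13}.
Intersection: {t_1, t_12} — 2.

2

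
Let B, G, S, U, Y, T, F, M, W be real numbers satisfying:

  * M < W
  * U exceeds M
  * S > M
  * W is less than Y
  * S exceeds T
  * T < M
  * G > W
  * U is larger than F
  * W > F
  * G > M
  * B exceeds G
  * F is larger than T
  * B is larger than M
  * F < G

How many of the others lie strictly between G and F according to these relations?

1

The relations place F below G. An element lies strictly between them when it is forced above F and also forced below G.
Above F: {U, W, Y, B}. Below G: {T, M, W}.
Intersection: {W} — 1.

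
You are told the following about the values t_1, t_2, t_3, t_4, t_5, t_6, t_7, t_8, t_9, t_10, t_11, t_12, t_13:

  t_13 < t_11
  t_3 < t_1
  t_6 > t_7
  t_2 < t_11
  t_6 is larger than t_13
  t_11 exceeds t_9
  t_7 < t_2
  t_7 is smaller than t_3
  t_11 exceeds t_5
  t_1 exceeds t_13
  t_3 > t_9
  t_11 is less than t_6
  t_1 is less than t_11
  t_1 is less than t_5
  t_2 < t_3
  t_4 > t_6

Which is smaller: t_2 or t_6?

Link the given pairs in sequence: t_2 < t_3; t_3 < t_1; t_1 < t_5; t_5 < t_11; t_11 < t_6.
Chaining these gives t_2 < t_3 < t_1 < t_5 < t_11 < t_6.
So t_2 < t_6; t_2 is the smaller of the two.

t_2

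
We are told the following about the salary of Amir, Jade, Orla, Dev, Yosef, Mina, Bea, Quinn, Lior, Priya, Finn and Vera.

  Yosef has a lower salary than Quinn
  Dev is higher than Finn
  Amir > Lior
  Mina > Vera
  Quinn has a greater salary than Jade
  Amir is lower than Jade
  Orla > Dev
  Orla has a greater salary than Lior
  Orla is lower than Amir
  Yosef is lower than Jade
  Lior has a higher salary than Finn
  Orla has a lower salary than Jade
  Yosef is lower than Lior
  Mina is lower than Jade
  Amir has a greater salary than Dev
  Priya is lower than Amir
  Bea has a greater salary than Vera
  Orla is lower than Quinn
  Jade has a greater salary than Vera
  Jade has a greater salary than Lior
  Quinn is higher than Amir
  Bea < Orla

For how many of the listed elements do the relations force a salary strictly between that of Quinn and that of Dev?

Chaining upward from Dev reaches: Orla, Amir, Jade.
Chaining downward from Quinn reaches: Priya, Finn, Yosef, Vera, Lior, Bea, Orla, Mina, Amir, Jade.
Strictly between Dev and Quinn are those in both lists: Orla, Amir, Jade — 3 elements.

3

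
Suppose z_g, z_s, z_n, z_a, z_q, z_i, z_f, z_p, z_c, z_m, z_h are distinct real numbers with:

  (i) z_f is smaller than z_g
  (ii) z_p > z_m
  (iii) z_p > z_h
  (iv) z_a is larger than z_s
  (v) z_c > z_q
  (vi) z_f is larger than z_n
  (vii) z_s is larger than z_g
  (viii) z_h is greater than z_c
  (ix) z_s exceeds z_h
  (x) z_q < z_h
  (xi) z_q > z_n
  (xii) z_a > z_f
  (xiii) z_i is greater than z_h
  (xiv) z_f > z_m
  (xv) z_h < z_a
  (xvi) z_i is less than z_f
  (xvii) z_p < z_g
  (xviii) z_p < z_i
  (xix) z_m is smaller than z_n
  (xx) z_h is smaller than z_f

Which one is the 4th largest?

Chaining the given pairs: z_m < z_n < z_q < z_c < z_h < z_p < z_i < z_f < z_g < z_s < z_a.
Counting 4 from the largest end gives z_f.

z_f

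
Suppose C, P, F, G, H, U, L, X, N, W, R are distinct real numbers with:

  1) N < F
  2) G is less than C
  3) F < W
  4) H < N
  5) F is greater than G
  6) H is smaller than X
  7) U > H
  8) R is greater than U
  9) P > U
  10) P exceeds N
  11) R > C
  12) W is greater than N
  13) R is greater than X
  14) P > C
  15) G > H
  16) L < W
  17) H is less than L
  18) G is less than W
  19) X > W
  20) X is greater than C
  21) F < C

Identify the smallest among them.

H

Chaining upward from H: directly above it, U, G, L, N, X; then F, C, W, P, R.
That covers every other element, and nothing is given below H, so H is the smallest.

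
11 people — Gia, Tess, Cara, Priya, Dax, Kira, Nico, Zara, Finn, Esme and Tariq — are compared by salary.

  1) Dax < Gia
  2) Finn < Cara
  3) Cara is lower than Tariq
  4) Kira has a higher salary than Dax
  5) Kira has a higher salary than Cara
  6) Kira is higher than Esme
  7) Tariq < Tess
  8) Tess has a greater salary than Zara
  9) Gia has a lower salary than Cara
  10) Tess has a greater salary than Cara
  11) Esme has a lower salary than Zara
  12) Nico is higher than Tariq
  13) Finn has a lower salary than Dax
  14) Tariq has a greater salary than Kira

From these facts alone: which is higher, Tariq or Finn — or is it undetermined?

Tariq

Chaining the given relations: Finn < Dax < Gia < Cara < Kira < Tariq.
So Tariq is higher.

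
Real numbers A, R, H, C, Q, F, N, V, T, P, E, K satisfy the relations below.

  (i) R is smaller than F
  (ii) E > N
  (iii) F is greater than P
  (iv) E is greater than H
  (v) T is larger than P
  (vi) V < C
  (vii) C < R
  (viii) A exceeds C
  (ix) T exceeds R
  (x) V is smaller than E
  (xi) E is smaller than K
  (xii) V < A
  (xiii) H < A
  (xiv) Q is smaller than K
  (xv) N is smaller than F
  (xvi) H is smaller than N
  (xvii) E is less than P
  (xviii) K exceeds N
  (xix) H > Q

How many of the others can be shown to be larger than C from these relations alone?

4

From C the given relations immediately reach R, A.
From those, T, F — 4 in total.
No other element is forced above C by the given relations, so the count is 4.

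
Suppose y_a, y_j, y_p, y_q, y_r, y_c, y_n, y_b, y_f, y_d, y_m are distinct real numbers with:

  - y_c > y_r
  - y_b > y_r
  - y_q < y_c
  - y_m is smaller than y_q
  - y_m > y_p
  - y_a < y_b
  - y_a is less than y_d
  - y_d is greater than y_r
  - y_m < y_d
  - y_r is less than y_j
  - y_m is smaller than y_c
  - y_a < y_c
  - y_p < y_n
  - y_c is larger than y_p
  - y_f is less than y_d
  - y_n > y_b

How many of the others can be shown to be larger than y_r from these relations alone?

5

Directly above y_r: y_b, y_d, y_c, y_j.
One step further: y_n (5 so far).
No other element is forced above y_r by the given relations, so the count is 5.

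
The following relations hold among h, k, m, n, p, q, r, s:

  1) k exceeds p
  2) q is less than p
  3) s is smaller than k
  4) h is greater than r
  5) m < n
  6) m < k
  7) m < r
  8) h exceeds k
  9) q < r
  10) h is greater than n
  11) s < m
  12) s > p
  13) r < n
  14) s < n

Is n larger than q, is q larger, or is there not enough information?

q < p < s < m < r < n, by transitivity through p, s, m, r.
So n is larger.

n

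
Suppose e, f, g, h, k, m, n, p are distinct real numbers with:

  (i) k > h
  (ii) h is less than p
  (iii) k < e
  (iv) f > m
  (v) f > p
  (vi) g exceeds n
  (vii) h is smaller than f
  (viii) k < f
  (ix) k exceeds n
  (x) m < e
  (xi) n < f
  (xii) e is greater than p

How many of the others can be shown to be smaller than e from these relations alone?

From e the given relations immediately reach m, p, k.
From those, n, h — 5 in total.
Nothing else is reachable below e; 5 in all.

5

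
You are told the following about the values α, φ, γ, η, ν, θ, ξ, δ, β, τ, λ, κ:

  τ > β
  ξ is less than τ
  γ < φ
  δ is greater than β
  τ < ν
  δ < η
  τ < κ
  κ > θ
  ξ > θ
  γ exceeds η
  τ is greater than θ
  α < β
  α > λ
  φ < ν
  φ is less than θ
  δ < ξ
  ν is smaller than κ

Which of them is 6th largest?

φ

The consecutive relations fix a unique order: λ < α < β < δ < η < γ < φ < θ < ξ < τ < ν < κ.
Counting 6 from the largest end gives φ.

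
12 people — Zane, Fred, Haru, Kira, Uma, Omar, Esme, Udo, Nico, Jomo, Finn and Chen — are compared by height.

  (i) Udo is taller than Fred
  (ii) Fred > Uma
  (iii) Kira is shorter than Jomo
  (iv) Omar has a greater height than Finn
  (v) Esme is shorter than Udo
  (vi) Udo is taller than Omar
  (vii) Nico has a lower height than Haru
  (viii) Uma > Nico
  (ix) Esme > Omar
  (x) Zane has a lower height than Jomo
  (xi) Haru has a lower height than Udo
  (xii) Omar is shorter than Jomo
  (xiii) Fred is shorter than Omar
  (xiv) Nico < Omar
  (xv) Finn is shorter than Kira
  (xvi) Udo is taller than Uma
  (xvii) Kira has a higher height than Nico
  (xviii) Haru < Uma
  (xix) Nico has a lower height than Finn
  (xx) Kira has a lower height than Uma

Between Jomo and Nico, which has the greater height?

Link the given pairs in sequence: Nico < Finn; Finn < Kira; Kira < Uma; Uma < Fred; Fred < Omar; Omar < Jomo.
Together: Nico < Finn < Kira < Uma < Fred < Omar < Jomo.
So Nico < Jomo; Jomo is the taller of the two.

Jomo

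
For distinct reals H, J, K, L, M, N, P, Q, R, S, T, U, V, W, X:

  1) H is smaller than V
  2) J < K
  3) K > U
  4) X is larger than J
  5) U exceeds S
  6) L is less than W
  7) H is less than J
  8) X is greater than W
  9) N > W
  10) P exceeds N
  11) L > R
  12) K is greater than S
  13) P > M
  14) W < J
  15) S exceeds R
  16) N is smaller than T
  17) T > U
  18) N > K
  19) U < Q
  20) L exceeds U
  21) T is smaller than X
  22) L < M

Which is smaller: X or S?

Chaining the given relations: S < U < L < W < J < K < N < T < X.
So S < X; S is the smaller of the two.

S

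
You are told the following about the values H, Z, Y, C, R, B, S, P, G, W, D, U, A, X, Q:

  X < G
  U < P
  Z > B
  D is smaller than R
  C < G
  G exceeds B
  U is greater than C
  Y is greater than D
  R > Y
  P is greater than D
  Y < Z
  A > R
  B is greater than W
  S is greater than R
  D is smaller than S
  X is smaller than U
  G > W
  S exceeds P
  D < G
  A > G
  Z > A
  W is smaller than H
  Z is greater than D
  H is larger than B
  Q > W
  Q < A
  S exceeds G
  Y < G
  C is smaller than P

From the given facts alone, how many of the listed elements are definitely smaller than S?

10

The elements the relations force below S are D, Y, R, X, C, W, B, U, P, G — no chain reaches any other.
That is 10.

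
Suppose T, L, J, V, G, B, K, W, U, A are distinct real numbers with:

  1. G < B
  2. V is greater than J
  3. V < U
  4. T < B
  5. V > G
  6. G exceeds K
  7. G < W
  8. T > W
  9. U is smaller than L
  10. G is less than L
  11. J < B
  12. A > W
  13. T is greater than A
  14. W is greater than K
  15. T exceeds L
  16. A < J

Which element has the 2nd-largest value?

Piecing the relations together gives one ordering: K < G < W < A < J < V < U < L < T < B.
The 2nd largest is T.

T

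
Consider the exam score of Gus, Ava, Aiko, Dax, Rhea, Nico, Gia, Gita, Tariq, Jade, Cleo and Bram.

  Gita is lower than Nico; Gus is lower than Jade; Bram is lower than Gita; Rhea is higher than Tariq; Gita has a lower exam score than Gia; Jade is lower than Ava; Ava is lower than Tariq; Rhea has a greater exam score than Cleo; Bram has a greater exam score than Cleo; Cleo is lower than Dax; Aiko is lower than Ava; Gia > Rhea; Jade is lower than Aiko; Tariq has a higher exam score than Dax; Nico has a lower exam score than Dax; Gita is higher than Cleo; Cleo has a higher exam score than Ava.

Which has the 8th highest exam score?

Cleo

Chaining the given pairs: Gus < Jade < Aiko < Ava < Cleo < Bram < Gita < Nico < Dax < Tariq < Rhea < Gia.
Counting 8 from the largest end gives Cleo.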